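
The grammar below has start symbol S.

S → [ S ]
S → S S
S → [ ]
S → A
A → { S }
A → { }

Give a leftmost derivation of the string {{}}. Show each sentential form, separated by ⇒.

S⇒A⇒{S}⇒{A}⇒{{}}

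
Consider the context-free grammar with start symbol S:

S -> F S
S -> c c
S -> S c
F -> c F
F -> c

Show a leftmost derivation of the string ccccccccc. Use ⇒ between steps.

S⇒Sc⇒FSc⇒cFSc⇒ccFSc⇒cccFSc⇒ccccSc⇒ccccScc⇒ccccSccc⇒ccccccccc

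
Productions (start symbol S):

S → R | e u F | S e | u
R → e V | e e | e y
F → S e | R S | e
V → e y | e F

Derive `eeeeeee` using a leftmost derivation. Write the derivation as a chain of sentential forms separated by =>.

S=>Se=>Re=>eVe=>eeFe=>eeSee=>eeSeee=>eeReee=>eeeeeee

S => Se   [S → S e]
Se => Re   [S → R]
Re => eVe   [R → e V]
eVe => eeFe   [V → e F]
eeFe => eeSee   [F → S e]
eeSee => eeSeee   [S → S e]
eeSeee => eeReee   [S → R]
eeReee => eeeeeee   [R → e e]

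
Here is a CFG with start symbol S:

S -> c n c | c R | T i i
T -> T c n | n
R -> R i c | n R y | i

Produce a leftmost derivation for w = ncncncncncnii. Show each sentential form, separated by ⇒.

S ⇒ Tii   [S -> T i i]
Tii ⇒ Tcnii   [T -> T c n]
Tcnii ⇒ Tcncnii   [T -> T c n]
Tcncnii ⇒ Tcncncnii   [T -> T c n]
Tcncncnii ⇒ Tcncncncnii   [T -> T c n]
Tcncncncnii ⇒ Tcncncncncnii   [T -> T c n]
Tcncncncncnii ⇒ ncncncncncnii   [T -> n]

S⇒Tii⇒Tcnii⇒Tcncnii⇒Tcncncnii⇒Tcncncncnii⇒Tcncncncncnii⇒ncncncncncnii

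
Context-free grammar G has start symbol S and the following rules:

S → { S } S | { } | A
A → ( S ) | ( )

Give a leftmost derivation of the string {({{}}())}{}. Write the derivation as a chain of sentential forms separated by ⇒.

S ⇒ {S}S ⇒ {A}S ⇒ {(S)}S ⇒ {({S}S)}S ⇒ {({{}}S)}S ⇒ {({{}}A)}S ⇒ {({{}}())}S ⇒ {({{}}())}{}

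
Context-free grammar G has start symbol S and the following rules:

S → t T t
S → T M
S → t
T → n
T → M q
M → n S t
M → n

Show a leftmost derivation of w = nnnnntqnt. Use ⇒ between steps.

S ⇒ TM ⇒ nM ⇒ nnSt ⇒ nnTMt ⇒ nnMqMt ⇒ nnnStqMt ⇒ nnnTMtqMt ⇒ nnnnMtqMt ⇒ nnnnntqMt ⇒ nnnnntqnt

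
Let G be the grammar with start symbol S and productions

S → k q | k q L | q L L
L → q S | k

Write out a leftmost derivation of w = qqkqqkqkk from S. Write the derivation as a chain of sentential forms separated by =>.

S => qLL   [S → q L L]
qLL => qqSL   [L → q S]
qqSL => qqkqLL   [S → k q L]
qqkqLL => qqkqqSL   [L → q S]
qqkqqSL => qqkqqkqLL   [S → k q L]
qqkqqkqLL => qqkqqkqkL   [L → k]
qqkqqkqkL => qqkqqkqkk   [L → k]

S => qLL => qqSL => qqkqLL => qqkqqSL => qqkqqkqLL => qqkqqkqkL => qqkqqkqkk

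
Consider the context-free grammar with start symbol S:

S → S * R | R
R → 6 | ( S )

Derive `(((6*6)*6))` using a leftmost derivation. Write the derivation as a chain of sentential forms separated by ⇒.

S ⇒ R ⇒ (S) ⇒ (R) ⇒ ((S)) ⇒ ((S*R)) ⇒ ((R*R)) ⇒ (((S)*R)) ⇒ (((S*R)*R)) ⇒ (((R*R)*R)) ⇒ (((6*R)*R)) ⇒ (((6*6)*R)) ⇒ (((6*6)*6))

S ⇒ R   [S → R]
R ⇒ (S)   [R → ( S )]
(S) ⇒ (R)   [S → R]
(R) ⇒ ((S))   [R → ( S )]
((S)) ⇒ ((S*R))   [S → S * R]
((S*R)) ⇒ ((R*R))   [S → R]
((R*R)) ⇒ (((S)*R))   [R → ( S )]
(((S)*R)) ⇒ (((S*R)*R))   [S → S * R]
(((S*R)*R)) ⇒ (((R*R)*R))   [S → R]
(((R*R)*R)) ⇒ (((6*R)*R))   [R → 6]
(((6*R)*R)) ⇒ (((6*6)*R))   [R → 6]
(((6*6)*R)) ⇒ (((6*6)*6))   [R → 6]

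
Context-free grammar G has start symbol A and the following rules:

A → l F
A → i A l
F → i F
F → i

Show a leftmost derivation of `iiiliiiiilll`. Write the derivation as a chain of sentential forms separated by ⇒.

A⇒iAl⇒iiAll⇒iiiAlll⇒iiilFlll⇒iiiliFlll⇒iiiliiFlll⇒iiiliiiFlll⇒iiiliiiiFlll⇒iiiliiiiilll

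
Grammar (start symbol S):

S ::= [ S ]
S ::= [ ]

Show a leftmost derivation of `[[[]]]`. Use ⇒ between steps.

S ⇒ [S] ⇒ [[S]] ⇒ [[[]]]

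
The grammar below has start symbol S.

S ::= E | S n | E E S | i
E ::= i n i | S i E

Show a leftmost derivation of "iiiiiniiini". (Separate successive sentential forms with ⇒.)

S⇒E⇒SiE⇒iiE⇒iiSiE⇒iiEiE⇒iiSiEiE⇒iiiiEiE⇒iiiiiniiE⇒iiiiiniiini

S ⇒ E   [S ::= E]
E ⇒ SiE   [E ::= S i E]
SiE ⇒ iiE   [S ::= i]
iiE ⇒ iiSiE   [E ::= S i E]
iiSiE ⇒ iiEiE   [S ::= E]
iiEiE ⇒ iiSiEiE   [E ::= S i E]
iiSiEiE ⇒ iiiiEiE   [S ::= i]
iiiiEiE ⇒ iiiiiniiE   [E ::= i n i]
iiiiiniiE ⇒ iiiiiniiini   [E ::= i n i]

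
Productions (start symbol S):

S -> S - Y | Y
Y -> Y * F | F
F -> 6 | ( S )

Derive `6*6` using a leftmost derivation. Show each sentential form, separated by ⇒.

S⇒Y⇒Y*F⇒F*F⇒6*F⇒6*6

S ⇒ Y   [S -> Y]
Y ⇒ Y*F   [Y -> Y * F]
Y*F ⇒ F*F   [Y -> F]
F*F ⇒ 6*F   [F -> 6]
6*F ⇒ 6*6   [F -> 6]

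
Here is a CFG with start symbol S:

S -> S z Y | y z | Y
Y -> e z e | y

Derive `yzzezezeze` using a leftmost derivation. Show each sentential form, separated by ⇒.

S ⇒ SzY ⇒ SzYzY ⇒ yzzYzY ⇒ yzzezezY ⇒ yzzezezeze

S ⇒ SzY   [S -> S z Y]
SzY ⇒ SzYzY   [S -> S z Y]
SzYzY ⇒ yzzYzY   [S -> y z]
yzzYzY ⇒ yzzezezY   [Y -> e z e]
yzzezezY ⇒ yzzezezeze   [Y -> e z e]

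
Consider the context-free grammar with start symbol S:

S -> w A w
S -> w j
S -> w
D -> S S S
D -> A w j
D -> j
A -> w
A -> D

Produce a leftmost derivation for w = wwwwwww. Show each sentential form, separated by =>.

S => wAw => wDw => wSSSw => wwSSw => wwwAwSw => wwwwwSw => wwwwwww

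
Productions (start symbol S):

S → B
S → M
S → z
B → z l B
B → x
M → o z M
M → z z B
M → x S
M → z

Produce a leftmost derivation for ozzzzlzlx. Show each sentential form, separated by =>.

S=>M=>ozM=>ozzzB=>ozzzzlB=>ozzzzlzlB=>ozzzzlzlx

S => M   [S → M]
M => ozM   [M → o z M]
ozM => ozzzB   [M → z z B]
ozzzB => ozzzzlB   [B → z l B]
ozzzzlB => ozzzzlzlB   [B → z l B]
ozzzzlzlB => ozzzzlzlx   [B → x]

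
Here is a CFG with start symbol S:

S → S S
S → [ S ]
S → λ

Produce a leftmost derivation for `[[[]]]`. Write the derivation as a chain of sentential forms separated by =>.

S => SS => [S]S => [[S]]S => [[[S]]]S => [[[]]]S => [[[]]]

S => SS   [S → S S]
SS => [S]S   [S → [ S ]]
[S]S => [[S]]S   [S → [ S ]]
[[S]]S => [[[S]]]S   [S → [ S ]]
[[[S]]]S => [[[]]]S   [S → λ]
[[[]]]S => [[[]]]   [S → λ]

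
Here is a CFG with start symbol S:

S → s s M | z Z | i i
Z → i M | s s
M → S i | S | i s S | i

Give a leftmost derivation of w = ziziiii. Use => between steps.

S => zZ   [S → z Z]
zZ => ziM   [Z → i M]
ziM => ziSi   [M → S i]
ziSi => zizZi   [S → z Z]
zizZi => ziziMi   [Z → i M]
ziziMi => ziziSi   [M → S]
ziziSi => ziziiii   [S → i i]

S=>zZ=>ziM=>ziSi=>zizZi=>ziziMi=>ziziSi=>ziziiii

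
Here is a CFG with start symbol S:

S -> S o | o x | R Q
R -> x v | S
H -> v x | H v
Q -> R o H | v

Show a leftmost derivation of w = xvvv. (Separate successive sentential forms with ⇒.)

S⇒RQ⇒SQ⇒RQQ⇒xvQQ⇒xvvQ⇒xvvv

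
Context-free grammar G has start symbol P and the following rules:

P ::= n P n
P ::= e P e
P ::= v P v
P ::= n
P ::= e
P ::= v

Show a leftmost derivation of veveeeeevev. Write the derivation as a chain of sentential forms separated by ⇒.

P ⇒ vPv   [P ::= v P v]
vPv ⇒ vePev   [P ::= e P e]
vePev ⇒ vevPvev   [P ::= v P v]
vevPvev ⇒ vevePevev   [P ::= e P e]
vevePevev ⇒ veveePeevev   [P ::= e P e]
veveePeevev ⇒ veveeeeevev   [P ::= e]

P ⇒ vPv ⇒ vePev ⇒ vevPvev ⇒ vevePevev ⇒ veveePeevev ⇒ veveeeeevev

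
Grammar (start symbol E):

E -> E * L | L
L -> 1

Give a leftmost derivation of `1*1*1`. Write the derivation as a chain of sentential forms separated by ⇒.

E ⇒ E*L   [E -> E * L]
E*L ⇒ E*L*L   [E -> E * L]
E*L*L ⇒ L*L*L   [E -> L]
L*L*L ⇒ 1*L*L   [L -> 1]
1*L*L ⇒ 1*1*L   [L -> 1]
1*1*L ⇒ 1*1*1   [L -> 1]

E⇒E*L⇒E*L*L⇒L*L*L⇒1*L*L⇒1*1*L⇒1*1*1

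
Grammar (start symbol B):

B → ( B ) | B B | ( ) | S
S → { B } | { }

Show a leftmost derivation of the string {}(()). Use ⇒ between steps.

B⇒BB⇒SB⇒{}B⇒{}(B)⇒{}(())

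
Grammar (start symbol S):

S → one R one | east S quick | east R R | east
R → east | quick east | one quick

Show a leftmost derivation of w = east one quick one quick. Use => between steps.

S => east R R => east one quick R => east one quick one quick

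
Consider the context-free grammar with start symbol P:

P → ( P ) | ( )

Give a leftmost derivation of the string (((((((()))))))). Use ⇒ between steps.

P ⇒ (P) ⇒ ((P)) ⇒ (((P))) ⇒ ((((P)))) ⇒ (((((P))))) ⇒ ((((((P)))))) ⇒ (((((((P))))))) ⇒ (((((((())))))))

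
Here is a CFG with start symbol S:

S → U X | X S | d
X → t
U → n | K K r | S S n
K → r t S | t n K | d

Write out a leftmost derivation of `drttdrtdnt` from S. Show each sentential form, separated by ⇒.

S ⇒ UX   [S → U X]
UX ⇒ SSnX   [U → S S n]
SSnX ⇒ UXSnX   [S → U X]
UXSnX ⇒ KKrXSnX   [U → K K r]
KKrXSnX ⇒ dKrXSnX   [K → d]
dKrXSnX ⇒ drtSrXSnX   [K → r t S]
drtSrXSnX ⇒ drtXSrXSnX   [S → X S]
drtXSrXSnX ⇒ drttSrXSnX   [X → t]
drttSrXSnX ⇒ drttdrXSnX   [S → d]
drttdrXSnX ⇒ drttdrtSnX   [X → t]
drttdrtSnX ⇒ drttdrtdnX   [S → d]
drttdrtdnX ⇒ drttdrtdnt   [X → t]

S ⇒ UX ⇒ SSnX ⇒ UXSnX ⇒ KKrXSnX ⇒ dKrXSnX ⇒ drtSrXSnX ⇒ drtXSrXSnX ⇒ drttSrXSnX ⇒ drttdrXSnX ⇒ drttdrtSnX ⇒ drttdrtdnX ⇒ drttdrtdnt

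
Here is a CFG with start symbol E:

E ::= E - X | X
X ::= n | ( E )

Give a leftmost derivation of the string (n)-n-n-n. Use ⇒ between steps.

E ⇒ E-X   [E ::= E - X]
E-X ⇒ E-X-X   [E ::= E - X]
E-X-X ⇒ E-X-X-X   [E ::= E - X]
E-X-X-X ⇒ X-X-X-X   [E ::= X]
X-X-X-X ⇒ (E)-X-X-X   [X ::= ( E )]
(E)-X-X-X ⇒ (X)-X-X-X   [E ::= X]
(X)-X-X-X ⇒ (n)-X-X-X   [X ::= n]
(n)-X-X-X ⇒ (n)-n-X-X   [X ::= n]
(n)-n-X-X ⇒ (n)-n-n-X   [X ::= n]
(n)-n-n-X ⇒ (n)-n-n-n   [X ::= n]

E ⇒ E-X ⇒ E-X-X ⇒ E-X-X-X ⇒ X-X-X-X ⇒ (E)-X-X-X ⇒ (X)-X-X-X ⇒ (n)-X-X-X ⇒ (n)-n-X-X ⇒ (n)-n-n-X ⇒ (n)-n-n-n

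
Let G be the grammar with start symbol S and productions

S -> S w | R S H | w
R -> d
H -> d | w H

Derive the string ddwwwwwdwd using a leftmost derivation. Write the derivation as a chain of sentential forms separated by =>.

S=>RSH=>dSH=>dRSHH=>ddSHH=>ddwHH=>ddwwHH=>ddwwwHH=>ddwwwwHH=>ddwwwwwHH=>ddwwwwwdH=>ddwwwwwdwH=>ddwwwwwdwd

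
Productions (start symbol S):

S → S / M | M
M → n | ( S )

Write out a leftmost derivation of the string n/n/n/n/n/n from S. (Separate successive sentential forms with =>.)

S => S/M   [S → S / M]
S/M => S/M/M   [S → S / M]
S/M/M => S/M/M/M   [S → S / M]
S/M/M/M => S/M/M/M/M   [S → S / M]
S/M/M/M/M => S/M/M/M/M/M   [S → S / M]
S/M/M/M/M/M => M/M/M/M/M/M   [S → M]
M/M/M/M/M/M => n/M/M/M/M/M   [M → n]
n/M/M/M/M/M => n/n/M/M/M/M   [M → n]
n/n/M/M/M/M => n/n/n/M/M/M   [M → n]
n/n/n/M/M/M => n/n/n/n/M/M   [M → n]
n/n/n/n/M/M => n/n/n/n/n/M   [M → n]
n/n/n/n/n/M => n/n/n/n/n/n   [M → n]

S => S/M => S/M/M => S/M/M/M => S/M/M/M/M => S/M/M/M/M/M => M/M/M/M/M/M => n/M/M/M/M/M => n/n/M/M/M/M => n/n/n/M/M/M => n/n/n/n/M/M => n/n/n/n/n/M => n/n/n/n/n/n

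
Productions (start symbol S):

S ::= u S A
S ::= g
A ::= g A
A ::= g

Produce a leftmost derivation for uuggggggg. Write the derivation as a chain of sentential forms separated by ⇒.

S ⇒ uSA ⇒ uuSAA ⇒ uugAA ⇒ uuggAA ⇒ uugggAA ⇒ uuggggAA ⇒ uugggggAA ⇒ uuggggggA ⇒ uuggggggg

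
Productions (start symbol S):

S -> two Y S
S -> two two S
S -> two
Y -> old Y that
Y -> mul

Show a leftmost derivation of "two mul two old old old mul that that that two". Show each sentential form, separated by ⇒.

S ⇒ two Y S ⇒ two mul S ⇒ two mul two Y S ⇒ two mul two old Y that S ⇒ two mul two old old Y that that S ⇒ two mul two old old old Y that that that S ⇒ two mul two old old old mul that that that S ⇒ two mul two old old old mul that that that two

S ⇒ two Y S   [S -> two Y S]
two Y S ⇒ two mul S   [Y -> mul]
two mul S ⇒ two mul two Y S   [S -> two Y S]
two mul two Y S ⇒ two mul two old Y that S   [Y -> old Y that]
two mul two old Y that S ⇒ two mul two old old Y that that S   [Y -> old Y that]
two mul two old old Y that that S ⇒ two mul two old old old Y that that that S   [Y -> old Y that]
two mul two old old old Y that that that S ⇒ two mul two old old old mul that that that S   [Y -> mul]
two mul two old old old mul that that that S ⇒ two mul two old old old mul that that that two   [S -> two]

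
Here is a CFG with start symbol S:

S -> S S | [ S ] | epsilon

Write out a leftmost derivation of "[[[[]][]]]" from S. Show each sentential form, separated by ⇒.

S ⇒ [S]   [S -> [ S ]]
[S] ⇒ [[S]]   [S -> [ S ]]
[[S]] ⇒ [[SS]]   [S -> S S]
[[SS]] ⇒ [[SSS]]   [S -> S S]
[[SSS]] ⇒ [[SSSS]]   [S -> S S]
[[SSSS]] ⇒ [[[S]SSS]]   [S -> [ S ]]
[[[S]SSS]] ⇒ [[[[S]]SSS]]   [S -> [ S ]]
[[[[S]]SSS]] ⇒ [[[[]]SSS]]   [S -> epsilon]
[[[[]]SSS]] ⇒ [[[[]][S]SS]]   [S -> [ S ]]
[[[[]][S]SS]] ⇒ [[[[]][]SS]]   [S -> epsilon]
[[[[]][]SS]] ⇒ [[[[]][]S]]   [S -> epsilon]
[[[[]][]S]] ⇒ [[[[]][]]]   [S -> epsilon]

S⇒[S]⇒[[S]]⇒[[SS]]⇒[[SSS]]⇒[[SSSS]]⇒[[[S]SSS]]⇒[[[[S]]SSS]]⇒[[[[]]SSS]]⇒[[[[]][S]SS]]⇒[[[[]][]SS]]⇒[[[[]][]S]]⇒[[[[]][]]]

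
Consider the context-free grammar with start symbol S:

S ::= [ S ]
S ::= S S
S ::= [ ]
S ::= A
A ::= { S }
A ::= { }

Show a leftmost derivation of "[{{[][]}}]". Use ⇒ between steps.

S ⇒ [S]   [S ::= [ S ]]
[S] ⇒ [A]   [S ::= A]
[A] ⇒ [{S}]   [A ::= { S }]
[{S}] ⇒ [{A}]   [S ::= A]
[{A}] ⇒ [{{S}}]   [A ::= { S }]
[{{S}}] ⇒ [{{SS}}]   [S ::= S S]
[{{SS}}] ⇒ [{{[]S}}]   [S ::= [ ]]
[{{[]S}}] ⇒ [{{[][]}}]   [S ::= [ ]]

S ⇒ [S] ⇒ [A] ⇒ [{S}] ⇒ [{A}] ⇒ [{{S}}] ⇒ [{{SS}}] ⇒ [{{[]S}}] ⇒ [{{[][]}}]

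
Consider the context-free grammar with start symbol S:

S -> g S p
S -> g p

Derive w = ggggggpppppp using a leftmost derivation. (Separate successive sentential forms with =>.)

S => gSp => ggSpp => gggSppp => ggggSpppp => gggggSppppp => ggggggpppppp

S => gSp   [S -> g S p]
gSp => ggSpp   [S -> g S p]
ggSpp => gggSppp   [S -> g S p]
gggSppp => ggggSpppp   [S -> g S p]
ggggSpppp => gggggSppppp   [S -> g S p]
gggggSppppp => ggggggpppppp   [S -> g p]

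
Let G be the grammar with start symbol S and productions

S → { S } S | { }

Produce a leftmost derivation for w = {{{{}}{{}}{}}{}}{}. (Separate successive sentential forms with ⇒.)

S ⇒ {S}S ⇒ {{S}S}S ⇒ {{{S}S}S}S ⇒ {{{{}}S}S}S ⇒ {{{{}}{S}S}S}S ⇒ {{{{}}{{}}S}S}S ⇒ {{{{}}{{}}{}}S}S ⇒ {{{{}}{{}}{}}{}}S ⇒ {{{{}}{{}}{}}{}}{}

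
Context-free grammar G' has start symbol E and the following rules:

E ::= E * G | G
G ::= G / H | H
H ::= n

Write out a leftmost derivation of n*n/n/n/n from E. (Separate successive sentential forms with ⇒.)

E ⇒ E*G   [E ::= E * G]
E*G ⇒ G*G   [E ::= G]
G*G ⇒ H*G   [G ::= H]
H*G ⇒ n*G   [H ::= n]
n*G ⇒ n*G/H   [G ::= G / H]
n*G/H ⇒ n*G/H/H   [G ::= G / H]
n*G/H/H ⇒ n*G/H/H/H   [G ::= G / H]
n*G/H/H/H ⇒ n*H/H/H/H   [G ::= H]
n*H/H/H/H ⇒ n*n/H/H/H   [H ::= n]
n*n/H/H/H ⇒ n*n/n/H/H   [H ::= n]
n*n/n/H/H ⇒ n*n/n/n/H   [H ::= n]
n*n/n/n/H ⇒ n*n/n/n/n   [H ::= n]

E ⇒ E*G ⇒ G*G ⇒ H*G ⇒ n*G ⇒ n*G/H ⇒ n*G/H/H ⇒ n*G/H/H/H ⇒ n*H/H/H/H ⇒ n*n/H/H/H ⇒ n*n/n/H/H ⇒ n*n/n/n/H ⇒ n*n/n/n/n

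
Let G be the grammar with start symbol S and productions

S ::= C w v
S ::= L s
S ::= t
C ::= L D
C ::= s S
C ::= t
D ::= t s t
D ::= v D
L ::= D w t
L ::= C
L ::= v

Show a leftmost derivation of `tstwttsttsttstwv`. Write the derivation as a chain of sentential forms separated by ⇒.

S⇒Cwv⇒LDwv⇒CDwv⇒LDDwv⇒CDDwv⇒LDDDwv⇒DwtDDDwv⇒tstwtDDDwv⇒tstwttstDDwv⇒tstwttsttstDwv⇒tstwttsttsttstwv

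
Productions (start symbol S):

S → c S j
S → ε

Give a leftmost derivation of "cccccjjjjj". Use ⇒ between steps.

S ⇒ cSj ⇒ ccSjj ⇒ cccSjjj ⇒ ccccSjjjj ⇒ cccccSjjjjj ⇒ cccccjjjjj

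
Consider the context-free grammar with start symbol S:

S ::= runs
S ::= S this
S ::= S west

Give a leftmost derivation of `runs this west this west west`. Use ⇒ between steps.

S ⇒ S west   [S ::= S west]
S west ⇒ S west west   [S ::= S west]
S west west ⇒ S this west west   [S ::= S this]
S this west west ⇒ S west this west west   [S ::= S west]
S west this west west ⇒ S this west this west west   [S ::= S this]
S this west this west west ⇒ runs this west this west west   [S ::= runs]

S ⇒ S west ⇒ S west west ⇒ S this west west ⇒ S west this west west ⇒ S this west this west west ⇒ runs this west this west west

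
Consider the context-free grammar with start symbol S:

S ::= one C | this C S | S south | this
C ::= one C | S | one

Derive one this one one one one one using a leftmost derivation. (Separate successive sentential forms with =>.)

S => one C => one S => one this C S => one this one C S => one this one one S => one this one one one C => one this one one one S => one this one one one one C => one this one one one one one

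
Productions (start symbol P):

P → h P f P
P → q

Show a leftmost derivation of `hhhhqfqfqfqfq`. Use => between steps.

P => hPfP   [P → h P f P]
hPfP => hhPfPfP   [P → h P f P]
hhPfPfP => hhhPfPfPfP   [P → h P f P]
hhhPfPfPfP => hhhhPfPfPfPfP   [P → h P f P]
hhhhPfPfPfPfP => hhhhqfPfPfPfP   [P → q]
hhhhqfPfPfPfP => hhhhqfqfPfPfP   [P → q]
hhhhqfqfPfPfP => hhhhqfqfqfPfP   [P → q]
hhhhqfqfqfPfP => hhhhqfqfqfqfP   [P → q]
hhhhqfqfqfqfP => hhhhqfqfqfqfq   [P → q]

P => hPfP => hhPfPfP => hhhPfPfPfP => hhhhPfPfPfPfP => hhhhqfPfPfPfP => hhhhqfqfPfPfP => hhhhqfqfqfPfP => hhhhqfqfqfqfP => hhhhqfqfqfqfq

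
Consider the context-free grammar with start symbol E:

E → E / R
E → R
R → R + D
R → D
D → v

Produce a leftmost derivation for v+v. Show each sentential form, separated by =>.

E => R   [E → R]
R => R+D   [R → R + D]
R+D => D+D   [R → D]
D+D => v+D   [D → v]
v+D => v+v   [D → v]

E=>R=>R+D=>D+D=>v+D=>v+v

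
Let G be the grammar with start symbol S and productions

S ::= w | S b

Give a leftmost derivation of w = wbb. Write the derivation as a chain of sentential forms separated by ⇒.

S ⇒ Sb   [S ::= S b]
Sb ⇒ Sbb   [S ::= S b]
Sbb ⇒ wbb   [S ::= w]

S⇒Sb⇒Sbb⇒wbb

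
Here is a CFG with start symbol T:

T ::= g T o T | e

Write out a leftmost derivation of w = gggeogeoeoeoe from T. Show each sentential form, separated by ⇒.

T ⇒ gToT   [T ::= g T o T]
gToT ⇒ ggToToT   [T ::= g T o T]
ggToToT ⇒ gggToToToT   [T ::= g T o T]
gggToToToT ⇒ gggeoToToT   [T ::= e]
gggeoToToT ⇒ gggeogToToToT   [T ::= g T o T]
gggeogToToToT ⇒ gggeogeoToToT   [T ::= e]
gggeogeoToToT ⇒ gggeogeoeoToT   [T ::= e]
gggeogeoeoToT ⇒ gggeogeoeoeoT   [T ::= e]
gggeogeoeoeoT ⇒ gggeogeoeoeoe   [T ::= e]

T ⇒ gToT ⇒ ggToToT ⇒ gggToToToT ⇒ gggeoToToT ⇒ gggeogToToToT ⇒ gggeogeoToToT ⇒ gggeogeoeoToT ⇒ gggeogeoeoeoT ⇒ gggeogeoeoeoe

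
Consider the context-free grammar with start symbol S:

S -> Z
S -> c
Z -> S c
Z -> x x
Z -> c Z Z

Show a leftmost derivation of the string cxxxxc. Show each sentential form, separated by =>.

S => Z => Sc => Zc => cZZc => cxxZc => cxxxxc

S => Z   [S -> Z]
Z => Sc   [Z -> S c]
Sc => Zc   [S -> Z]
Zc => cZZc   [Z -> c Z Z]
cZZc => cxxZc   [Z -> x x]
cxxZc => cxxxxc   [Z -> x x]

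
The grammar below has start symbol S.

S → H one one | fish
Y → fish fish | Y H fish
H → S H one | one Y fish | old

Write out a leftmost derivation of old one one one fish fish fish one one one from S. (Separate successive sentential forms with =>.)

S => H one one => S H one one one => H one one H one one one => old one one H one one one => old one one one Y fish one one one => old one one one fish fish fish one one one

S => H one one   [S → H one one]
H one one => S H one one one   [H → S H one]
S H one one one => H one one H one one one   [S → H one one]
H one one H one one one => old one one H one one one   [H → old]
old one one H one one one => old one one one Y fish one one one   [H → one Y fish]
old one one one Y fish one one one => old one one one fish fish fish one one one   [Y → fish fish]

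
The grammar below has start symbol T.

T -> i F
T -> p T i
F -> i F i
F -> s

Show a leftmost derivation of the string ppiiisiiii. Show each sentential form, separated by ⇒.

T ⇒ pTi   [T -> p T i]
pTi ⇒ ppTii   [T -> p T i]
ppTii ⇒ ppiFii   [T -> i F]
ppiFii ⇒ ppiiFiii   [F -> i F i]
ppiiFiii ⇒ ppiiiFiiii   [F -> i F i]
ppiiiFiiii ⇒ ppiiisiiii   [F -> s]

T⇒pTi⇒ppTii⇒ppiFii⇒ppiiFiii⇒ppiiiFiiii⇒ppiiisiiii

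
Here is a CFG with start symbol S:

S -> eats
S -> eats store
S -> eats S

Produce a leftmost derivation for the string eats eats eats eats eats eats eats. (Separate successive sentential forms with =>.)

S => eats S   [S -> eats S]
eats S => eats eats S   [S -> eats S]
eats eats S => eats eats eats S   [S -> eats S]
eats eats eats S => eats eats eats eats S   [S -> eats S]
eats eats eats eats S => eats eats eats eats eats S   [S -> eats S]
eats eats eats eats eats S => eats eats eats eats eats eats S   [S -> eats S]
eats eats eats eats eats eats S => eats eats eats eats eats eats eats   [S -> eats]

S => eats S => eats eats S => eats eats eats S => eats eats eats eats S => eats eats eats eats eats S => eats eats eats eats eats eats S => eats eats eats eats eats eats eats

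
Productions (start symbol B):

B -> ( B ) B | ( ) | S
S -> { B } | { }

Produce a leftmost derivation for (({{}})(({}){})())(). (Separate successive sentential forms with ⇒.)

B ⇒ (B)B   [B -> ( B ) B]
(B)B ⇒ ((B)B)B   [B -> ( B ) B]
((B)B)B ⇒ ((S)B)B   [B -> S]
((S)B)B ⇒ (({B})B)B   [S -> { B }]
(({B})B)B ⇒ (({S})B)B   [B -> S]
(({S})B)B ⇒ (({{}})B)B   [S -> { }]
(({{}})B)B ⇒ (({{}})(B)B)B   [B -> ( B ) B]
(({{}})(B)B)B ⇒ (({{}})((B)B)B)B   [B -> ( B ) B]
(({{}})((B)B)B)B ⇒ (({{}})((S)B)B)B   [B -> S]
(({{}})((S)B)B)B ⇒ (({{}})(({})B)B)B   [S -> { }]
(({{}})(({})B)B)B ⇒ (({{}})(({})S)B)B   [B -> S]
(({{}})(({})S)B)B ⇒ (({{}})(({}){})B)B   [S -> { }]
(({{}})(({}){})B)B ⇒ (({{}})(({}){})())B   [B -> ( )]
(({{}})(({}){})())B ⇒ (({{}})(({}){})())()   [B -> ( )]

B⇒(B)B⇒((B)B)B⇒((S)B)B⇒(({B})B)B⇒(({S})B)B⇒(({{}})B)B⇒(({{}})(B)B)B⇒(({{}})((B)B)B)B⇒(({{}})((S)B)B)B⇒(({{}})(({})B)B)B⇒(({{}})(({})S)B)B⇒(({{}})(({}){})B)B⇒(({{}})(({}){})())B⇒(({{}})(({}){})())()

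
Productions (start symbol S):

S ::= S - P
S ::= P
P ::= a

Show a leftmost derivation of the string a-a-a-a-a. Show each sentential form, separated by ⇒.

S ⇒ S-P ⇒ S-P-P ⇒ S-P-P-P ⇒ S-P-P-P-P ⇒ P-P-P-P-P ⇒ a-P-P-P-P ⇒ a-a-P-P-P ⇒ a-a-a-P-P ⇒ a-a-a-a-P ⇒ a-a-a-a-a

S ⇒ S-P   [S ::= S - P]
S-P ⇒ S-P-P   [S ::= S - P]
S-P-P ⇒ S-P-P-P   [S ::= S - P]
S-P-P-P ⇒ S-P-P-P-P   [S ::= S - P]
S-P-P-P-P ⇒ P-P-P-P-P   [S ::= P]
P-P-P-P-P ⇒ a-P-P-P-P   [P ::= a]
a-P-P-P-P ⇒ a-a-P-P-P   [P ::= a]
a-a-P-P-P ⇒ a-a-a-P-P   [P ::= a]
a-a-a-P-P ⇒ a-a-a-a-P   [P ::= a]
a-a-a-a-P ⇒ a-a-a-a-a   [P ::= a]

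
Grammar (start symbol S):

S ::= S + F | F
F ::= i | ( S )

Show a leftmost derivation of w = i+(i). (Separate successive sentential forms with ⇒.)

S ⇒ S+F ⇒ F+F ⇒ i+F ⇒ i+(S) ⇒ i+(F) ⇒ i+(i)

S ⇒ S+F   [S ::= S + F]
S+F ⇒ F+F   [S ::= F]
F+F ⇒ i+F   [F ::= i]
i+F ⇒ i+(S)   [F ::= ( S )]
i+(S) ⇒ i+(F)   [S ::= F]
i+(F) ⇒ i+(i)   [F ::= i]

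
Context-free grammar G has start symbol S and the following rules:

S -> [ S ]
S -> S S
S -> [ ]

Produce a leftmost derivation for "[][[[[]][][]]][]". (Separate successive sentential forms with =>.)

S => SS => []S => []SS => [][S]S => [][[S]]S => [][[SS]]S => [][[SSS]]S => [][[[S]SS]]S => [][[[[]]SS]]S => [][[[[]][]S]]S => [][[[[]][][]]]S => [][[[[]][][]]][]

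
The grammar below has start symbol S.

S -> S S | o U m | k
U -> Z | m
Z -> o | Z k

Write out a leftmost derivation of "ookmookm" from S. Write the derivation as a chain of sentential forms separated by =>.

S=>SS=>oUmS=>oZmS=>oZkmS=>ookmS=>ookmoUm=>ookmoZm=>ookmoZkm=>ookmookm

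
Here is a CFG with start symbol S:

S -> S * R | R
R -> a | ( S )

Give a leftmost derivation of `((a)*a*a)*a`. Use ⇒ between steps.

S ⇒ S*R ⇒ R*R ⇒ (S)*R ⇒ (S*R)*R ⇒ (S*R*R)*R ⇒ (R*R*R)*R ⇒ ((S)*R*R)*R ⇒ ((R)*R*R)*R ⇒ ((a)*R*R)*R ⇒ ((a)*a*R)*R ⇒ ((a)*a*a)*R ⇒ ((a)*a*a)*a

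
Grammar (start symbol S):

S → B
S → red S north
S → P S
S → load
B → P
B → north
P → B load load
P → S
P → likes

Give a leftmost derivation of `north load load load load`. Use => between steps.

S => B => P => B load load => P load load => B load load load load => north load load load load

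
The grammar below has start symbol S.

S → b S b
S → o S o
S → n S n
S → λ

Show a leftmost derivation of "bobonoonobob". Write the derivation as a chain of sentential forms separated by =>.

S => bSb   [S → b S b]
bSb => boSob   [S → o S o]
boSob => bobSbob   [S → b S b]
bobSbob => boboSobob   [S → o S o]
boboSobob => bobonSnobob   [S → n S n]
bobonSnobob => bobonoSonobob   [S → o S o]
bobonoSonobob => bobonoonobob   [S → λ]

S => bSb => boSob => bobSbob => boboSobob => bobonSnobob => bobonoSonobob => bobonoonobob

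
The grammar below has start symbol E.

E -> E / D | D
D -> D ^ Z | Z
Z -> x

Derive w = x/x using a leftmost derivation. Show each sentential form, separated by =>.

E=>E/D=>D/D=>Z/D=>x/D=>x/Z=>x/x

E => E/D   [E -> E / D]
E/D => D/D   [E -> D]
D/D => Z/D   [D -> Z]
Z/D => x/D   [Z -> x]
x/D => x/Z   [D -> Z]
x/Z => x/x   [Z -> x]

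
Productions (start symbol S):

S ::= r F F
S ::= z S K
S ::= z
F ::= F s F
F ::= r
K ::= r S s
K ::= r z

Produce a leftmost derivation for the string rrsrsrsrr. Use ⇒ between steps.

S ⇒ rFF ⇒ rFsFF ⇒ rFsFsFF ⇒ rFsFsFsFF ⇒ rrsFsFsFF ⇒ rrsrsFsFF ⇒ rrsrsrsFF ⇒ rrsrsrsrF ⇒ rrsrsrsrr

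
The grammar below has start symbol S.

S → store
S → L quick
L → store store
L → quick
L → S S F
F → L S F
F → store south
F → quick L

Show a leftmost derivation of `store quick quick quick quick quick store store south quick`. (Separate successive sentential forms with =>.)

S => L quick   [S → L quick]
L quick => S S F quick   [L → S S F]
S S F quick => L quick S F quick   [S → L quick]
L quick S F quick => S S F quick S F quick   [L → S S F]
S S F quick S F quick => store S F quick S F quick   [S → store]
store S F quick S F quick => store L quick F quick S F quick   [S → L quick]
store L quick F quick S F quick => store quick quick F quick S F quick   [L → quick]
store quick quick F quick S F quick => store quick quick quick L quick S F quick   [F → quick L]
store quick quick quick L quick S F quick => store quick quick quick quick quick S F quick   [L → quick]
store quick quick quick quick quick S F quick => store quick quick quick quick quick store F quick   [S → store]
store quick quick quick quick quick store F quick => store quick quick quick quick quick store store south quick   [F → store south]

S => L quick => S S F quick => L quick S F quick => S S F quick S F quick => store S F quick S F quick => store L quick F quick S F quick => store quick quick F quick S F quick => store quick quick quick L quick S F quick => store quick quick quick quick quick S F quick => store quick quick quick quick quick store F quick => store quick quick quick quick quick store store south quick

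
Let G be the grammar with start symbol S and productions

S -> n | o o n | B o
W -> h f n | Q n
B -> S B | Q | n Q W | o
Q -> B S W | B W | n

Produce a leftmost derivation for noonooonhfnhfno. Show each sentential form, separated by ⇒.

S⇒Bo⇒nQWo⇒nBSWWo⇒nSBSWWo⇒noonBSWWo⇒noonoSWWo⇒noonooonWWo⇒noonooonhfnWo⇒noonooonhfnhfno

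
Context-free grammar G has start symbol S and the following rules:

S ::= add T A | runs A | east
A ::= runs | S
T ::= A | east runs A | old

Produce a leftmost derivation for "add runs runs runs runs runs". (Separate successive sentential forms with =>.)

S => add T A => add A A => add S A => add runs A A => add runs S A => add runs runs A A => add runs runs S A => add runs runs runs A A => add runs runs runs runs A => add runs runs runs runs runs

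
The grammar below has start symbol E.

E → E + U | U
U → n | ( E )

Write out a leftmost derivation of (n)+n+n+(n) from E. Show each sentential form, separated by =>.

E => E+U   [E → E + U]
E+U => E+U+U   [E → E + U]
E+U+U => E+U+U+U   [E → E + U]
E+U+U+U => U+U+U+U   [E → U]
U+U+U+U => (E)+U+U+U   [U → ( E )]
(E)+U+U+U => (U)+U+U+U   [E → U]
(U)+U+U+U => (n)+U+U+U   [U → n]
(n)+U+U+U => (n)+n+U+U   [U → n]
(n)+n+U+U => (n)+n+n+U   [U → n]
(n)+n+n+U => (n)+n+n+(E)   [U → ( E )]
(n)+n+n+(E) => (n)+n+n+(U)   [E → U]
(n)+n+n+(U) => (n)+n+n+(n)   [U → n]

E=>E+U=>E+U+U=>E+U+U+U=>U+U+U+U=>(E)+U+U+U=>(U)+U+U+U=>(n)+U+U+U=>(n)+n+U+U=>(n)+n+n+U=>(n)+n+n+(E)=>(n)+n+n+(U)=>(n)+n+n+(n)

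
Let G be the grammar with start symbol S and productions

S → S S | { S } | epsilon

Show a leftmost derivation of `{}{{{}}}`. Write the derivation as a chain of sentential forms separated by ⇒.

S ⇒ SS ⇒ {S}S ⇒ {}S ⇒ {}{S} ⇒ {}{SS} ⇒ {}{{S}S} ⇒ {}{{{S}}S} ⇒ {}{{{}}S} ⇒ {}{{{}}}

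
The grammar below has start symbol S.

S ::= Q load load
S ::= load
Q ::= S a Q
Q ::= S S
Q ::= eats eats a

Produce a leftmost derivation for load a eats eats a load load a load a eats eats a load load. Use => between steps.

S => Q load load => S a Q load load => load a Q load load => load a S a Q load load => load a Q load load a Q load load => load a eats eats a load load a Q load load => load a eats eats a load load a S a Q load load => load a eats eats a load load a load a Q load load => load a eats eats a load load a load a eats eats a load load

S => Q load load   [S ::= Q load load]
Q load load => S a Q load load   [Q ::= S a Q]
S a Q load load => load a Q load load   [S ::= load]
load a Q load load => load a S a Q load load   [Q ::= S a Q]
load a S a Q load load => load a Q load load a Q load load   [S ::= Q load load]
load a Q load load a Q load load => load a eats eats a load load a Q load load   [Q ::= eats eats a]
load a eats eats a load load a Q load load => load a eats eats a load load a S a Q load load   [Q ::= S a Q]
load a eats eats a load load a S a Q load load => load a eats eats a load load a load a Q load load   [S ::= load]
load a eats eats a load load a load a Q load load => load a eats eats a load load a load a eats eats a load load   [Q ::= eats eats a]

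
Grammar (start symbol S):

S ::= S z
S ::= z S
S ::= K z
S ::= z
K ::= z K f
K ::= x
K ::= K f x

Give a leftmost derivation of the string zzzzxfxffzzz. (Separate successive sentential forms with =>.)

S=>Sz=>zSz=>zSzz=>zzSzz=>zzKzzz=>zzzKfzzz=>zzzzKffzzz=>zzzzKfxffzzz=>zzzzxfxffzzz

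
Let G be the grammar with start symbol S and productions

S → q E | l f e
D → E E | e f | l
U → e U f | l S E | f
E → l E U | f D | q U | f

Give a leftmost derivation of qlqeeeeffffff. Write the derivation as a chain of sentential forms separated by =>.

S => qE => qlEU => qlqUU => qlqeUfU => qlqeeUffU => qlqeeeUfffU => qlqeeeeUffffU => qlqeeeefffffU => qlqeeeeffffff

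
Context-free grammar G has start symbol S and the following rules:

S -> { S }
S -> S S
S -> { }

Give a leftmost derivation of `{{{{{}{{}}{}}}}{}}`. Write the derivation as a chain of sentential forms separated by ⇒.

S ⇒ {S}   [S -> { S }]
{S} ⇒ {SS}   [S -> S S]
{SS} ⇒ {{S}S}   [S -> { S }]
{{S}S} ⇒ {{{S}}S}   [S -> { S }]
{{{S}}S} ⇒ {{{{S}}}S}   [S -> { S }]
{{{{S}}}S} ⇒ {{{{SS}}}S}   [S -> S S]
{{{{SS}}}S} ⇒ {{{{SSS}}}S}   [S -> S S]
{{{{SSS}}}S} ⇒ {{{{{}SS}}}S}   [S -> { }]
{{{{{}SS}}}S} ⇒ {{{{{}{S}S}}}S}   [S -> { S }]
{{{{{}{S}S}}}S} ⇒ {{{{{}{{}}S}}}S}   [S -> { }]
{{{{{}{{}}S}}}S} ⇒ {{{{{}{{}}{}}}}S}   [S -> { }]
{{{{{}{{}}{}}}}S} ⇒ {{{{{}{{}}{}}}}{}}   [S -> { }]

S⇒{S}⇒{SS}⇒{{S}S}⇒{{{S}}S}⇒{{{{S}}}S}⇒{{{{SS}}}S}⇒{{{{SSS}}}S}⇒{{{{{}SS}}}S}⇒{{{{{}{S}S}}}S}⇒{{{{{}{{}}S}}}S}⇒{{{{{}{{}}{}}}}S}⇒{{{{{}{{}}{}}}}{}}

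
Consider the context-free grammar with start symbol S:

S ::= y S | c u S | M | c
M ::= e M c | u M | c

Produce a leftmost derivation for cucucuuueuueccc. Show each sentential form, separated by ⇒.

S⇒cuS⇒cucuS⇒cucucuS⇒cucucuM⇒cucucuuM⇒cucucuuuM⇒cucucuuueMc⇒cucucuuueuMc⇒cucucuuueuuMc⇒cucucuuueuueMcc⇒cucucuuueuueccc

S ⇒ cuS   [S ::= c u S]
cuS ⇒ cucuS   [S ::= c u S]
cucuS ⇒ cucucuS   [S ::= c u S]
cucucuS ⇒ cucucuM   [S ::= M]
cucucuM ⇒ cucucuuM   [M ::= u M]
cucucuuM ⇒ cucucuuuM   [M ::= u M]
cucucuuuM ⇒ cucucuuueMc   [M ::= e M c]
cucucuuueMc ⇒ cucucuuueuMc   [M ::= u M]
cucucuuueuMc ⇒ cucucuuueuuMc   [M ::= u M]
cucucuuueuuMc ⇒ cucucuuueuueMcc   [M ::= e M c]
cucucuuueuueMcc ⇒ cucucuuueuueccc   [M ::= c]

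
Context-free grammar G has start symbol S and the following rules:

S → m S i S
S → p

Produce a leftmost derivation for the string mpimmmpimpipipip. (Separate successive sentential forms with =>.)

S=>mSiS=>mpiS=>mpimSiS=>mpimmSiSiS=>mpimmmSiSiSiS=>mpimmmpiSiSiS=>mpimmmpimSiSiSiS=>mpimmmpimpiSiSiS=>mpimmmpimpipiSiS=>mpimmmpimpipipiS=>mpimmmpimpipipip

S => mSiS   [S → m S i S]
mSiS => mpiS   [S → p]
mpiS => mpimSiS   [S → m S i S]
mpimSiS => mpimmSiSiS   [S → m S i S]
mpimmSiSiS => mpimmmSiSiSiS   [S → m S i S]
mpimmmSiSiSiS => mpimmmpiSiSiS   [S → p]
mpimmmpiSiSiS => mpimmmpimSiSiSiS   [S → m S i S]
mpimmmpimSiSiSiS => mpimmmpimpiSiSiS   [S → p]
mpimmmpimpiSiSiS => mpimmmpimpipiSiS   [S → p]
mpimmmpimpipiSiS => mpimmmpimpipipiS   [S → p]
mpimmmpimpipipiS => mpimmmpimpipipip   [S → p]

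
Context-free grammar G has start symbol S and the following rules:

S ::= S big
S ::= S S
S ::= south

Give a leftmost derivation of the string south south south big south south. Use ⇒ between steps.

S ⇒ S S ⇒ S S S ⇒ S big S S ⇒ S S big S S ⇒ S S S big S S ⇒ south S S big S S ⇒ south south S big S S ⇒ south south south big S S ⇒ south south south big south S ⇒ south south south big south south

S ⇒ S S   [S ::= S S]
S S ⇒ S S S   [S ::= S S]
S S S ⇒ S big S S   [S ::= S big]
S big S S ⇒ S S big S S   [S ::= S S]
S S big S S ⇒ S S S big S S   [S ::= S S]
S S S big S S ⇒ south S S big S S   [S ::= south]
south S S big S S ⇒ south south S big S S   [S ::= south]
south south S big S S ⇒ south south south big S S   [S ::= south]
south south south big S S ⇒ south south south big south S   [S ::= south]
south south south big south S ⇒ south south south big south south   [S ::= south]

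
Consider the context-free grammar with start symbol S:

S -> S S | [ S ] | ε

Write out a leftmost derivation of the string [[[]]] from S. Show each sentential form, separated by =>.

S => [S] => [[S]] => [[SS]] => [[[S]S]] => [[[]S]] => [[[]]]

S => [S]   [S -> [ S ]]
[S] => [[S]]   [S -> [ S ]]
[[S]] => [[SS]]   [S -> S S]
[[SS]] => [[[S]S]]   [S -> [ S ]]
[[[S]S]] => [[[]S]]   [S -> ε]
[[[]S]] => [[[]]]   [S -> ε]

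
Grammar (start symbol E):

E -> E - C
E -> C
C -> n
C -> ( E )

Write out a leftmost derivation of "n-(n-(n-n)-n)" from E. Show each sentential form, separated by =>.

E=>E-C=>C-C=>n-C=>n-(E)=>n-(E-C)=>n-(E-C-C)=>n-(C-C-C)=>n-(n-C-C)=>n-(n-(E)-C)=>n-(n-(E-C)-C)=>n-(n-(C-C)-C)=>n-(n-(n-C)-C)=>n-(n-(n-n)-C)=>n-(n-(n-n)-n)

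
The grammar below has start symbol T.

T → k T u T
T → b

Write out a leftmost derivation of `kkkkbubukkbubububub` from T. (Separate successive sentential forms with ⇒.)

T ⇒ kTuT   [T → k T u T]
kTuT ⇒ kkTuTuT   [T → k T u T]
kkTuTuT ⇒ kkkTuTuTuT   [T → k T u T]
kkkTuTuTuT ⇒ kkkkTuTuTuTuT   [T → k T u T]
kkkkTuTuTuTuT ⇒ kkkkbuTuTuTuT   [T → b]
kkkkbuTuTuTuT ⇒ kkkkbubuTuTuT   [T → b]
kkkkbubuTuTuT ⇒ kkkkbubukTuTuTuT   [T → k T u T]
kkkkbubukTuTuTuT ⇒ kkkkbubukkTuTuTuTuT   [T → k T u T]
kkkkbubukkTuTuTuTuT ⇒ kkkkbubukkbuTuTuTuT   [T → b]
kkkkbubukkbuTuTuTuT ⇒ kkkkbubukkbubuTuTuT   [T → b]
kkkkbubukkbubuTuTuT ⇒ kkkkbubukkbububuTuT   [T → b]
kkkkbubukkbububuTuT ⇒ kkkkbubukkbubububuT   [T → b]
kkkkbubukkbubububuT ⇒ kkkkbubukkbubububub   [T → b]

T⇒kTuT⇒kkTuTuT⇒kkkTuTuTuT⇒kkkkTuTuTuTuT⇒kkkkbuTuTuTuT⇒kkkkbubuTuTuT⇒kkkkbubukTuTuTuT⇒kkkkbubukkTuTuTuTuT⇒kkkkbubukkbuTuTuTuT⇒kkkkbubukkbubuTuTuT⇒kkkkbubukkbububuTuT⇒kkkkbubukkbubububuT⇒kkkkbubukkbubububub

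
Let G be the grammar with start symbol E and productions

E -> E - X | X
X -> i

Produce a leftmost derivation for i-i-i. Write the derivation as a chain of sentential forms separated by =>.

E=>E-X=>E-X-X=>X-X-X=>i-X-X=>i-i-X=>i-i-i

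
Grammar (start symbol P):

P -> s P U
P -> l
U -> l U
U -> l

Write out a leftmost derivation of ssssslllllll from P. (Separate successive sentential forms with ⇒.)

P⇒sPU⇒ssPUU⇒sssPUUU⇒ssssPUUUU⇒sssssPUUUUU⇒ssssslUUUUU⇒sssssllUUUU⇒ssssslllUUUU⇒sssssllllUUU⇒ssssslllllUU⇒sssssllllllU⇒ssssslllllll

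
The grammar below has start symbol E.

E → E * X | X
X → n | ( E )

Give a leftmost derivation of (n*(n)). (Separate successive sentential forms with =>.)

E => X   [E → X]
X => (E)   [X → ( E )]
(E) => (E*X)   [E → E * X]
(E*X) => (X*X)   [E → X]
(X*X) => (n*X)   [X → n]
(n*X) => (n*(E))   [X → ( E )]
(n*(E)) => (n*(X))   [E → X]
(n*(X)) => (n*(n))   [X → n]

E => X => (E) => (E*X) => (X*X) => (n*X) => (n*(E)) => (n*(X)) => (n*(n))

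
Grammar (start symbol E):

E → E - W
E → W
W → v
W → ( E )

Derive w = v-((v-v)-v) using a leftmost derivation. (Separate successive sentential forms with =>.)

E=>E-W=>W-W=>v-W=>v-(E)=>v-(E-W)=>v-(W-W)=>v-((E)-W)=>v-((E-W)-W)=>v-((W-W)-W)=>v-((v-W)-W)=>v-((v-v)-W)=>v-((v-v)-v)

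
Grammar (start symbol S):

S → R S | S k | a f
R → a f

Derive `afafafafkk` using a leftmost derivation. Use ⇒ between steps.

S ⇒ Sk   [S → S k]
Sk ⇒ RSk   [S → R S]
RSk ⇒ afSk   [R → a f]
afSk ⇒ afRSk   [S → R S]
afRSk ⇒ afafSk   [R → a f]
afafSk ⇒ afafRSk   [S → R S]
afafRSk ⇒ afafafSk   [R → a f]
afafafSk ⇒ afafafSkk   [S → S k]
afafafSkk ⇒ afafafafkk   [S → a f]

S⇒Sk⇒RSk⇒afSk⇒afRSk⇒afafSk⇒afafRSk⇒afafafSk⇒afafafSkk⇒afafafafkk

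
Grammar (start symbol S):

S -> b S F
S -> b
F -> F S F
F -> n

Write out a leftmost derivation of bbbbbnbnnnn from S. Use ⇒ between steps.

S ⇒ bSF ⇒ bbSFF ⇒ bbbSFFF ⇒ bbbbSFFFF ⇒ bbbbbFFFF ⇒ bbbbbFSFFFF ⇒ bbbbbnSFFFF ⇒ bbbbbnbFFFF ⇒ bbbbbnbnFFF ⇒ bbbbbnbnnFF ⇒ bbbbbnbnnnF ⇒ bbbbbnbnnnn

S ⇒ bSF   [S -> b S F]
bSF ⇒ bbSFF   [S -> b S F]
bbSFF ⇒ bbbSFFF   [S -> b S F]
bbbSFFF ⇒ bbbbSFFFF   [S -> b S F]
bbbbSFFFF ⇒ bbbbbFFFF   [S -> b]
bbbbbFFFF ⇒ bbbbbFSFFFF   [F -> F S F]
bbbbbFSFFFF ⇒ bbbbbnSFFFF   [F -> n]
bbbbbnSFFFF ⇒ bbbbbnbFFFF   [S -> b]
bbbbbnbFFFF ⇒ bbbbbnbnFFF   [F -> n]
bbbbbnbnFFF ⇒ bbbbbnbnnFF   [F -> n]
bbbbbnbnnFF ⇒ bbbbbnbnnnF   [F -> n]
bbbbbnbnnnF ⇒ bbbbbnbnnnn   [F -> n]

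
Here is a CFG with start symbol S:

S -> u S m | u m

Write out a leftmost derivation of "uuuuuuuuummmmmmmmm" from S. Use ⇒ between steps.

S ⇒ uSm   [S -> u S m]
uSm ⇒ uuSmm   [S -> u S m]
uuSmm ⇒ uuuSmmm   [S -> u S m]
uuuSmmm ⇒ uuuuSmmmm   [S -> u S m]
uuuuSmmmm ⇒ uuuuuSmmmmm   [S -> u S m]
uuuuuSmmmmm ⇒ uuuuuuSmmmmmm   [S -> u S m]
uuuuuuSmmmmmm ⇒ uuuuuuuSmmmmmmm   [S -> u S m]
uuuuuuuSmmmmmmm ⇒ uuuuuuuuSmmmmmmmm   [S -> u S m]
uuuuuuuuSmmmmmmmm ⇒ uuuuuuuuummmmmmmmm   [S -> u m]

S ⇒ uSm ⇒ uuSmm ⇒ uuuSmmm ⇒ uuuuSmmmm ⇒ uuuuuSmmmmm ⇒ uuuuuuSmmmmmm ⇒ uuuuuuuSmmmmmmm ⇒ uuuuuuuuSmmmmmmmm ⇒ uuuuuuuuummmmmmmmm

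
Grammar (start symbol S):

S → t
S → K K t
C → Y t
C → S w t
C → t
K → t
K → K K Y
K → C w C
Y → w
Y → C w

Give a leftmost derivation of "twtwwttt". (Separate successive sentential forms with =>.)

S=>KKt=>CwCKt=>YtwCKt=>CwtwCKt=>twtwCKt=>twtwYtKt=>twtwwtKt=>twtwwttt

S => KKt   [S → K K t]
KKt => CwCKt   [K → C w C]
CwCKt => YtwCKt   [C → Y t]
YtwCKt => CwtwCKt   [Y → C w]
CwtwCKt => twtwCKt   [C → t]
twtwCKt => twtwYtKt   [C → Y t]
twtwYtKt => twtwwtKt   [Y → w]
twtwwtKt => twtwwttt   [K → t]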